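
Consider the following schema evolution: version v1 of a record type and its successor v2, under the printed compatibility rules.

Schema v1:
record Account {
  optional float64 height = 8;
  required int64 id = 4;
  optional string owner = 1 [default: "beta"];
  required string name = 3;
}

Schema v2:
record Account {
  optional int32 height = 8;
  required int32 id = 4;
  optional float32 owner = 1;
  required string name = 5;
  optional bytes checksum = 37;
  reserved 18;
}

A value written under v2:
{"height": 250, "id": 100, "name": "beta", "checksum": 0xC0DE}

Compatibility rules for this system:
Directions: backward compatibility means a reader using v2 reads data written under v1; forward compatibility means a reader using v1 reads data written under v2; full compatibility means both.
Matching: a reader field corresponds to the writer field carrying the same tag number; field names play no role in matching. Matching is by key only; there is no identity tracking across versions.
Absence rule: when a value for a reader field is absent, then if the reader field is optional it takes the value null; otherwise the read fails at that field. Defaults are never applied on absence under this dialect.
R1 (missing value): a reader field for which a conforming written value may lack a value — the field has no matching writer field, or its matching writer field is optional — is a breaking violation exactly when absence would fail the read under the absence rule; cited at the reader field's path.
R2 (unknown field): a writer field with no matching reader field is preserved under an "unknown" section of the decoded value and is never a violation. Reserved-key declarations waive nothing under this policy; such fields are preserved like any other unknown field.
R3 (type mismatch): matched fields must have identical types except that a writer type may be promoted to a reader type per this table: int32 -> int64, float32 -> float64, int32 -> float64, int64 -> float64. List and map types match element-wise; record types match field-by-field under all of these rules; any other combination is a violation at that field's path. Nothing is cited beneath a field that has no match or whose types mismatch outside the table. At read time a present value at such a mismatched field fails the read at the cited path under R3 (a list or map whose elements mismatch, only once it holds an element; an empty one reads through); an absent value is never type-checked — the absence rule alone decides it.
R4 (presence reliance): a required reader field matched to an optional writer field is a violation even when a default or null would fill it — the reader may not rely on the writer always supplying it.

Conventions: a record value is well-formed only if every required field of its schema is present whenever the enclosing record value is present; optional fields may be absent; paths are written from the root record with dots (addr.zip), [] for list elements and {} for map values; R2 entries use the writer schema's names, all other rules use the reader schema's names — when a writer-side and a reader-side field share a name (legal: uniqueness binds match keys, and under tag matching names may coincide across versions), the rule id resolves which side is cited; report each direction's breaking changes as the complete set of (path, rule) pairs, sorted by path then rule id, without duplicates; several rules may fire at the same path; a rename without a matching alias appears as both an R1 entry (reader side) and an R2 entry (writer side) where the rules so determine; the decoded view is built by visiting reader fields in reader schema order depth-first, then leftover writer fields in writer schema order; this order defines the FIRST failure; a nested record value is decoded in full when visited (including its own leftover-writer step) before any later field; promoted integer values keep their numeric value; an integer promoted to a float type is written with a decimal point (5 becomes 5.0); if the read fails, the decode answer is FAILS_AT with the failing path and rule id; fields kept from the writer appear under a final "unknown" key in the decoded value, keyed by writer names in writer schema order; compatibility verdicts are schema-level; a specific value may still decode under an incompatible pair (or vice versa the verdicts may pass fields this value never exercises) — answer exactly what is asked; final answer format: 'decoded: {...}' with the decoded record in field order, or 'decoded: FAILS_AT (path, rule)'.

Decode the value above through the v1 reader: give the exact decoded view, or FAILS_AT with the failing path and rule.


decoded: FAILS_AT (name, R1)

arrows below run writer -> reader for Account
migrating the Account value to v1:
  height := 250.0 (int32 -> float64)
  id := 100 (int32 -> int64)
  owner := null (absent, optional -> null)
  read fails at name under R1 (no fill)
  => FAILS_AT (name, R1)
ruling out the remaining Account differences:
  added field checksum to record Account: optional bytes, tag 37 (in v2 it sits last) -> triggers nothing under the printed rules; the Account answer is the same either way
  field owner in record Account: type string changed to float32 (its default is dropped) -> schema-level compatibility only; this Account value's decode is unchanged
  field id in record Account: type int64 changed to int32 -> schema-level compatibility only; this Account value's decode is unchanged
  field height in record Account: type float64 changed to int32 -> schema-level compatibility only; this Account value's decode is unchanged


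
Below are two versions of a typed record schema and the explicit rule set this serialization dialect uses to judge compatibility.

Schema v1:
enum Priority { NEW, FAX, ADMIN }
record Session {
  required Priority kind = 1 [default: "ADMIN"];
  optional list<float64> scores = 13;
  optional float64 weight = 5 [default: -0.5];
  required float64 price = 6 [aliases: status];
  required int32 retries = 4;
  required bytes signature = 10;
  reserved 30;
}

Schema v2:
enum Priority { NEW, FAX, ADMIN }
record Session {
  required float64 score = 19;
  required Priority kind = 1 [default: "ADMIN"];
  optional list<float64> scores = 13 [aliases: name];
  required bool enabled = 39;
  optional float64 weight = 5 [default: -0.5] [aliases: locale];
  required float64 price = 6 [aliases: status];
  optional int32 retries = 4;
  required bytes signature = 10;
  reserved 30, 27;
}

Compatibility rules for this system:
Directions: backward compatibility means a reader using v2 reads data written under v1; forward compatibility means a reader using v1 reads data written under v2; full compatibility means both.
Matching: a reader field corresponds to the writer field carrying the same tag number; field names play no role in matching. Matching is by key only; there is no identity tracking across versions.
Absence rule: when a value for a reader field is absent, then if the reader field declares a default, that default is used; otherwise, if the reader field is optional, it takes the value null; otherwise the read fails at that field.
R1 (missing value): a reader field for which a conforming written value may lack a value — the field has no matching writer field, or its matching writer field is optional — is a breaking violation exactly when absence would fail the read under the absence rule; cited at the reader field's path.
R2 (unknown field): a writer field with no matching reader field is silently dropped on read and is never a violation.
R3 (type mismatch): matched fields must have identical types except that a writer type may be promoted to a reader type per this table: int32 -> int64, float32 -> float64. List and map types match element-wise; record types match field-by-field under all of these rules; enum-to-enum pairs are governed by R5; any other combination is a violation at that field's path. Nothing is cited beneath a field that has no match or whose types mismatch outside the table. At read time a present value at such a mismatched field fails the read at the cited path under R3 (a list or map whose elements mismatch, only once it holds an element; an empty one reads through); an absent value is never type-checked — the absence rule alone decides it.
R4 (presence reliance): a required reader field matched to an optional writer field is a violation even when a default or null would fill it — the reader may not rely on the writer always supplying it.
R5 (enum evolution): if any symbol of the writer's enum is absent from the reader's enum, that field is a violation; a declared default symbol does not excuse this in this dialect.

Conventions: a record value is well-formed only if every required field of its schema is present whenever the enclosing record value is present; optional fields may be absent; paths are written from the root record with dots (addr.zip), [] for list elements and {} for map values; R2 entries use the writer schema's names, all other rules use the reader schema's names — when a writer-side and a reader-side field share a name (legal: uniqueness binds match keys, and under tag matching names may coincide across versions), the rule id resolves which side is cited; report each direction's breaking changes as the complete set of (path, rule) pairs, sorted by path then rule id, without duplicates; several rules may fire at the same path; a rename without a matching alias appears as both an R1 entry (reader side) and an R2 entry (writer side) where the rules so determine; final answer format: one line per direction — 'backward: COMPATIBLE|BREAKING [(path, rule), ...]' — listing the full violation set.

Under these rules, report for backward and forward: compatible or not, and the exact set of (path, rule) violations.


the writer's type comes first in each Session pair
checking backward for Session: reader v2 against writer v1:
  score: no writer-side match
  kind: paired with writer kind (Priority -> Priority; writer required)
  scores: paired with writer scores (list<float64> -> list<float64>; writer optional)
  enabled: no writer-side match
  weight: paired with writer weight (float64 -> float64; writer optional)
  price: paired with writer price (float64 -> float64; writer required)
  retries: paired with writer retries (int32 -> int32; writer required)
  signature: paired with writer signature (bytes -> bytes; writer required)
  rule R1 violated at enabled
  rule R1 violated at score
  backward on Session therefore BREAKING (2)
checking forward for Session: reader v1 against writer v2:
  kind: paired with writer kind (Priority -> Priority; writer required)
  scores: paired with writer scores (list<float64> -> list<float64>; writer optional)
  weight: paired with writer weight (float64 -> float64; writer optional)
  price: paired with writer price (float64 -> float64; writer required)
  retries: paired with writer retries (int32 -> int32; writer optional)
  signature: paired with writer signature (bytes -> bytes; writer required)
  writer field score has no reader counterpart
  writer field enabled has no reader counterpart
  rule R1 violated at retries
  rule R4 violated at retries
  forward on Session therefore BREAKING (2)

backward: BREAKING [(enabled, R1), (score, R1)]; forward: BREAKING [(retries, R1), (retries, R4)]


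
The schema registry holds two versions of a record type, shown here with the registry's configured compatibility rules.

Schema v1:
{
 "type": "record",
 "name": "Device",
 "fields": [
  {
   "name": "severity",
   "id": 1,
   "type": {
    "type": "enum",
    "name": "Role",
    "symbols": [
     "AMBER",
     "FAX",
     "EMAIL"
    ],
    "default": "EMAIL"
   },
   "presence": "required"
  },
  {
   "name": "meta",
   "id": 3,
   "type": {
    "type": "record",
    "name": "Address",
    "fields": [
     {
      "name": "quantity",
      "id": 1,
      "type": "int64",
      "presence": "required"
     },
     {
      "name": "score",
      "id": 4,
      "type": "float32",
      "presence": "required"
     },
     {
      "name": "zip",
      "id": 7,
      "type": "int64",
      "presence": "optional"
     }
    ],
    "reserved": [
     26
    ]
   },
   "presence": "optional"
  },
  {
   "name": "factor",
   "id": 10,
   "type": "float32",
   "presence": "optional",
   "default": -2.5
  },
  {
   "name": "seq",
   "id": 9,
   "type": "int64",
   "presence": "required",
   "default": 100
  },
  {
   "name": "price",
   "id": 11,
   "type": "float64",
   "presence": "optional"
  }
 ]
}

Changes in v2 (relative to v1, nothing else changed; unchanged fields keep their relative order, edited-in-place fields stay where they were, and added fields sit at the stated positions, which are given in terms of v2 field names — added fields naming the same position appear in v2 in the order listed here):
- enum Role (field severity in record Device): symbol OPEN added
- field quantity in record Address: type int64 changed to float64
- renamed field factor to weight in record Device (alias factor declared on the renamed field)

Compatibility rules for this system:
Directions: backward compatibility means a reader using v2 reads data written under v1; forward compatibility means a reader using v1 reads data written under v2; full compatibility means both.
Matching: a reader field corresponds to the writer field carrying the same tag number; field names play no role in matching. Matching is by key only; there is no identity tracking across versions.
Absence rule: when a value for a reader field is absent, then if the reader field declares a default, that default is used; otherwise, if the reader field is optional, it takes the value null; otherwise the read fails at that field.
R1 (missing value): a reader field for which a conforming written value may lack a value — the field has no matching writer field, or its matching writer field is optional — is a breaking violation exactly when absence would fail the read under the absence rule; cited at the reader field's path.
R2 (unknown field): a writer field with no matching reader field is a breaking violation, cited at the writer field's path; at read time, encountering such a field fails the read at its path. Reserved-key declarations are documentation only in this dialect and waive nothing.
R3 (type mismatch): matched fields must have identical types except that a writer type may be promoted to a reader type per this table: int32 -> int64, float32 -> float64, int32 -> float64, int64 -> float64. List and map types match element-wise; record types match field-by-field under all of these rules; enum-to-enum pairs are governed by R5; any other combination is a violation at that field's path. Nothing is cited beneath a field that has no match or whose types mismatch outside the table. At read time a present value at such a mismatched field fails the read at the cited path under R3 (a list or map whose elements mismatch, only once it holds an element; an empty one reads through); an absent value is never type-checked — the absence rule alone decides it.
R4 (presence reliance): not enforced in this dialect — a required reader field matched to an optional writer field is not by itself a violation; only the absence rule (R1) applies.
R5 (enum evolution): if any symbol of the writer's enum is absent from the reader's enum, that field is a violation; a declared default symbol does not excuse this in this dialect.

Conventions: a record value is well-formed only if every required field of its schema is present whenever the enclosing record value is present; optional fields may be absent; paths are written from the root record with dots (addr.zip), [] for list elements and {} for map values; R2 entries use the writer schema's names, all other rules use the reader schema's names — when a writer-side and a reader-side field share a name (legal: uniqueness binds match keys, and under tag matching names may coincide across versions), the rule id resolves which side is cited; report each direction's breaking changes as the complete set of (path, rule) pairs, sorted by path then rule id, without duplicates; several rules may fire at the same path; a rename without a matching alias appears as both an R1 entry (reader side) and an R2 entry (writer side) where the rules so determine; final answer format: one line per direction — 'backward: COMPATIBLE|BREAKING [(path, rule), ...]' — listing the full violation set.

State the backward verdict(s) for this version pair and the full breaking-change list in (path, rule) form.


arrows below run writer -> reader for Device
backward on Device — v2 reading data written by v1:
  severity <- severity (Role -> Role, writer required)
  meta <- meta (Address -> Address, writer optional)
  weight <- factor (float32 -> float32, writer optional)
  seq <- seq (int64 -> int64, writer required)
  price <- price (float64 -> float64, writer optional)
  meta.quantity <- meta.quantity (int64 -> float64, writer required)
  meta.score <- meta.score (float32 -> float32, writer required)
  meta.zip <- meta.zip (int64 -> int64, writer optional)
  => no violations; backward on Device: COMPATIBLE
diffs on Device not affecting the asked answer:
  enum Role (field severity in record Device): symbol OPEN added -> its effect on Device is confined to the forward direction, not asked
  field quantity in record Address: type int64 changed to float64 -> its effect on Device is confined to the forward direction, not asked
  renamed field factor to weight in record Device (alias factor declared on the renamed field) -> inert for the asked Device verdict: nothing fires

backward: COMPATIBLE []


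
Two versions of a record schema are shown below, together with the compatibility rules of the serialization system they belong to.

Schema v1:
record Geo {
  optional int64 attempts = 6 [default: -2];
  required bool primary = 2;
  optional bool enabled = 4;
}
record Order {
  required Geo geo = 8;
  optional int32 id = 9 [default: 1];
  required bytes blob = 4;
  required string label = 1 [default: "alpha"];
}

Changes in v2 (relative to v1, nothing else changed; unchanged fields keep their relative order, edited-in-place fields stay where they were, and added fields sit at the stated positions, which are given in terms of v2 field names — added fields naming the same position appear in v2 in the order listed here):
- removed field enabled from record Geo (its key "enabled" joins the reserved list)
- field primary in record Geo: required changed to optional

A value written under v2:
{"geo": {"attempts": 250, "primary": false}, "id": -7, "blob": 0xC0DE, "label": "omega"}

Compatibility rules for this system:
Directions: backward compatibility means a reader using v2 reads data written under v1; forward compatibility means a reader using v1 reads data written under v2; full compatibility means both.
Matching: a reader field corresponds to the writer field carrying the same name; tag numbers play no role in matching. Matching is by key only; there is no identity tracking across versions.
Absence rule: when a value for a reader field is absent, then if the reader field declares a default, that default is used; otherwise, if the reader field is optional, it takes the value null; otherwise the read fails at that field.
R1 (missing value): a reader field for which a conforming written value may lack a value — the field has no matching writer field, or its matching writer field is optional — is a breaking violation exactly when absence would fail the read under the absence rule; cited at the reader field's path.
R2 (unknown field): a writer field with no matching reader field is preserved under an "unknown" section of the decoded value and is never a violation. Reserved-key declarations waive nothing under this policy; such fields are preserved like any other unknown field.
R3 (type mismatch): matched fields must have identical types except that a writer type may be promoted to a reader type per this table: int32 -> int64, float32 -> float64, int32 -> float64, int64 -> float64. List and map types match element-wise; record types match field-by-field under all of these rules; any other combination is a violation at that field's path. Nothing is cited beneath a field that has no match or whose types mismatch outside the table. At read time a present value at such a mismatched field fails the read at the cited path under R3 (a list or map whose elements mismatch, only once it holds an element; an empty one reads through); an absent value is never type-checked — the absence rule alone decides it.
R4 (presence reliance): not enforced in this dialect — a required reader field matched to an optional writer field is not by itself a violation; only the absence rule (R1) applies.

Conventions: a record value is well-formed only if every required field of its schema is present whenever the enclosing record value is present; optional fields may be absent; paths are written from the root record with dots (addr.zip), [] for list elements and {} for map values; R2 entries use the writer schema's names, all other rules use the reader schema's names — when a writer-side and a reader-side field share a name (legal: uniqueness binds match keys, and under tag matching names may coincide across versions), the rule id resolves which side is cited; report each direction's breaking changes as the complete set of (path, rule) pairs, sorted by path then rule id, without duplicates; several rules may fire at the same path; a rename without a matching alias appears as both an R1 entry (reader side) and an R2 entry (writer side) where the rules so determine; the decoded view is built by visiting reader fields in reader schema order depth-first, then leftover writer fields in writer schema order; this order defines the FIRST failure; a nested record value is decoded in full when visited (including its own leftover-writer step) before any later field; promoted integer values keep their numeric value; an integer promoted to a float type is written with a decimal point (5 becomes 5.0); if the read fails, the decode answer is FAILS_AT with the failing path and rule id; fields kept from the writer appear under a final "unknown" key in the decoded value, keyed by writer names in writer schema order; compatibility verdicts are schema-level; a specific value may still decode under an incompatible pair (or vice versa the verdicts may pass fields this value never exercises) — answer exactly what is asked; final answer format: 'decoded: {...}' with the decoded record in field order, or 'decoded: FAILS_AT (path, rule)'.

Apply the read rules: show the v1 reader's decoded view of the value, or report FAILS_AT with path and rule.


the writer's type comes first in each Order pair
decode (reader v1):
  geo.attempts := 250
  geo.primary := false
  geo.enabled := null (not supplied -> null)
  id := -7
  blob := 0xC0DE
  label := "omega"
  => decoded: {"geo": {"attempts": 250, "primary": false, "enabled": null}, "id": -7, "blob": 0xC0DE, "label": "omega"}
the other Order changes do not affect what is asked:
  removed field enabled from record Geo (its key "enabled" joins the reserved list) -> no rule fires on it and the decoded Order view is identical with or without it
  field primary in record Geo: required changed to optional -> shifts the Order verdicts, not this decode

decoded: {"geo": {"attempts": 250, "primary": false, "enabled": null}, "id": -7, "blob": 0xC0DE, "label": "omega"}


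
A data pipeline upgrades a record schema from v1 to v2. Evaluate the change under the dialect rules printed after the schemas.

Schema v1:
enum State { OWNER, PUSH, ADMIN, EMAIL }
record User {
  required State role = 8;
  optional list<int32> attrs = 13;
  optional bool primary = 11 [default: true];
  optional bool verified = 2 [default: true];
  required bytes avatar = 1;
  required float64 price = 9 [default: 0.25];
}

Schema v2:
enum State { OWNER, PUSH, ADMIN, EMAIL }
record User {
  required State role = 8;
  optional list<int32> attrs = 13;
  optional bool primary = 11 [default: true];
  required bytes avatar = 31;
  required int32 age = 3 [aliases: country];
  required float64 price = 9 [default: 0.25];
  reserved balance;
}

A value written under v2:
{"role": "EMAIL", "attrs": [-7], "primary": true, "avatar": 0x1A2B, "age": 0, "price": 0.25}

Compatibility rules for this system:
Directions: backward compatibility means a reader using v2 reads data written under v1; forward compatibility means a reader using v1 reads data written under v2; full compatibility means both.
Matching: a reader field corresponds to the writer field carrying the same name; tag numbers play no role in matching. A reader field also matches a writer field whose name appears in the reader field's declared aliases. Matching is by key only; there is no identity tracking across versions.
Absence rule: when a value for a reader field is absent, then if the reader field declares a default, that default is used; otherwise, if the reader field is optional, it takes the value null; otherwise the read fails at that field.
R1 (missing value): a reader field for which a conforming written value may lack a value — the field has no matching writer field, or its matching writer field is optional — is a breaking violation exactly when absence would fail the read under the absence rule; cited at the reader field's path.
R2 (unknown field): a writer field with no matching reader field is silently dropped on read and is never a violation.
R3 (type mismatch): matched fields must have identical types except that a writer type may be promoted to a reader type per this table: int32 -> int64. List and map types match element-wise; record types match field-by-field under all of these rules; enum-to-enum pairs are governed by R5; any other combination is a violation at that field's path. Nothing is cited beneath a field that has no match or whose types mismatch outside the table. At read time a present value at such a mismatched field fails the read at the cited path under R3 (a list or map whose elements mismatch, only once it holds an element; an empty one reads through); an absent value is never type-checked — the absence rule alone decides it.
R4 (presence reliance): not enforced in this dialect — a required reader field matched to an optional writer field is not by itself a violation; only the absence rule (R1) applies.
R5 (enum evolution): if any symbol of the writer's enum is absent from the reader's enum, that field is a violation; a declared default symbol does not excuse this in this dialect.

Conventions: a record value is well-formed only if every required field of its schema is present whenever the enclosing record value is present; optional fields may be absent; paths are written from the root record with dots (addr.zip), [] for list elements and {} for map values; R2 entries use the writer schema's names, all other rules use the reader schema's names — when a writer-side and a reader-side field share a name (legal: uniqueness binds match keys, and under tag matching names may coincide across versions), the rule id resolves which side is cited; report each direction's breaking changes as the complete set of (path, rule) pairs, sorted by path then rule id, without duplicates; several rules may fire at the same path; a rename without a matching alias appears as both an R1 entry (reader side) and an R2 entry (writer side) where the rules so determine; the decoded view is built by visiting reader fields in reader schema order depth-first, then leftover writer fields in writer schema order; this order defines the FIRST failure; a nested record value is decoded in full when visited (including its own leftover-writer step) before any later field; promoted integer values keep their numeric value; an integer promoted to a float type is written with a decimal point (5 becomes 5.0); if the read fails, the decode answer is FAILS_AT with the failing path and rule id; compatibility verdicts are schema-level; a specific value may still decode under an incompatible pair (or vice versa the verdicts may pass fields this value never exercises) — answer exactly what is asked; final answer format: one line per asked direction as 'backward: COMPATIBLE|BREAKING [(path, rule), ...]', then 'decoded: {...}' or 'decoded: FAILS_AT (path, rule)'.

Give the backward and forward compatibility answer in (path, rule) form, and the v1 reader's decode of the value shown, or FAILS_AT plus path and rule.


each type pair in User: writer, then reader
backward for User (reader v2, writer v1):
  role: paired with writer role (State -> State; writer required)
  attrs: paired with writer attrs (list<int32> -> list<int32>; writer optional)
  primary: paired with writer primary (bool -> bool; writer optional)
  avatar: paired with writer avatar (bytes -> bytes; writer required)
  age has no writer counterpart
  price: paired with writer price (float64 -> float64; writer required)
  writer field verified has no reader counterpart
  rule R1 violated at age
  => backward: BREAKING (1)
forward for User (reader v1, writer v2):
  role: paired with writer role (State -> State; writer required)
  attrs: paired with writer attrs (list<int32> -> list<int32>; writer optional)
  primary: paired with writer primary (bool -> bool; writer optional)
  verified has no writer counterpart
  avatar: paired with writer avatar (bytes -> bytes; writer required)
  price: paired with writer price (float64 -> float64; writer required)
  writer field age has no reader counterpart
  => forward verdict for User: COMPATIBLE, no violations
decode (reader v1):
  role := "EMAIL"
  attrs := [-7]
  primary := true
  verified := true (absent -> default)
  avatar := 0x1A2B
  price := 0.25
  writer age: unknown -> dropped
  => decoded: {"role": "EMAIL", "attrs": [-7], "primary": true, "verified": true, "avatar": 0x1A2B, "price": 0.25}

backward: BREAKING [(age, R1)]; forward: COMPATIBLE []; decoded: {"role": "EMAIL", "attrs": [-7], "primary": true, "verified": true, "avatar": 0x1A2B, "price": 0.25}


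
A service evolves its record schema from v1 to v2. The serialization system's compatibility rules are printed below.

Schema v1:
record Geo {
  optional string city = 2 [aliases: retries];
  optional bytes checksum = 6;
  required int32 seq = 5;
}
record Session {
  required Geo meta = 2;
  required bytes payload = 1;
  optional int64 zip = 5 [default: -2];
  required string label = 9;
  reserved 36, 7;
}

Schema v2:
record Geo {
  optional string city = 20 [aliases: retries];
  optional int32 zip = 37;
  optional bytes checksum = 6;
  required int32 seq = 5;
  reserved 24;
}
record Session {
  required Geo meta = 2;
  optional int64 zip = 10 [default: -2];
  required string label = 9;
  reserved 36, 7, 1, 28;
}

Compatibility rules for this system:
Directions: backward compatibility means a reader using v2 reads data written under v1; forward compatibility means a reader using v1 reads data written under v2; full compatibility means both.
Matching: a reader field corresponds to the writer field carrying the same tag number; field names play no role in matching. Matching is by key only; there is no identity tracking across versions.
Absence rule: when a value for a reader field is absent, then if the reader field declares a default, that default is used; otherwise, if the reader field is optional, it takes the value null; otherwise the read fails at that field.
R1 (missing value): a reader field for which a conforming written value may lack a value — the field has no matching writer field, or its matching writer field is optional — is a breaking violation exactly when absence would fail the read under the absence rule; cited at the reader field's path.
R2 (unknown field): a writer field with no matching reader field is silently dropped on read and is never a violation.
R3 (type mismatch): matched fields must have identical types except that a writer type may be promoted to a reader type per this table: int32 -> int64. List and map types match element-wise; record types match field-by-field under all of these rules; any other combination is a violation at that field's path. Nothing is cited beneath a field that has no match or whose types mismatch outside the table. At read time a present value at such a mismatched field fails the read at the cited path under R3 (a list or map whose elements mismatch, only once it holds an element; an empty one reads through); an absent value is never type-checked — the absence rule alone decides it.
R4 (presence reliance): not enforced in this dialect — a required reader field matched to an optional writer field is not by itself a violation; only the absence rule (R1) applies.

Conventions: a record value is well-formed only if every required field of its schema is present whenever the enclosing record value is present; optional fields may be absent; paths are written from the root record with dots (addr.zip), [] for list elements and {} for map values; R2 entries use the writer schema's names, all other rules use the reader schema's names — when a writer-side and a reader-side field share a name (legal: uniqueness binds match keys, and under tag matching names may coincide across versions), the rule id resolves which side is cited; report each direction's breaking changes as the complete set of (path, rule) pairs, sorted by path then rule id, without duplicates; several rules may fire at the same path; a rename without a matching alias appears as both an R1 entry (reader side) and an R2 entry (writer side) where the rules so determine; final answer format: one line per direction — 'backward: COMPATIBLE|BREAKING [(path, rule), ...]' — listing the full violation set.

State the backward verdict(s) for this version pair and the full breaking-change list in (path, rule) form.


each type pair in Session: writer, then reader
checking backward for Session: reader v2 against writer v1:
  meta <- meta (Geo -> Geo, writer required)
  zip: no writer match
  label <- label (string -> string, writer required)
  writer payload: unknown to reader
  writer zip: unknown to reader
  meta.city: no writer match
  meta.zip: no writer match
  meta.checksum <- meta.checksum (bytes -> bytes, writer optional)
  meta.seq <- meta.seq (int32 -> int32, writer required)
  writer meta.city: unknown to reader
  => backward verdict for Session: COMPATIBLE, no violations
the other Session changes do not affect what is asked:
  added field zip to record Geo: optional int32, tag 37 (in v2 it sits immediately before checksum) -> fires no rule on Session, leaving the asked answer as it is
  field city in record Geo: tag 2 changed to 20 -> fires no rule on Session, leaving the asked answer as it is
  removed field payload from record Session (its key 1 joins the reserved list) -> its effect on Session is confined to the forward direction, not asked
  field zip in record Session: tag 5 changed to 10 -> fires no rule on Session, leaving the asked answer as it is

backward: COMPATIBLE []


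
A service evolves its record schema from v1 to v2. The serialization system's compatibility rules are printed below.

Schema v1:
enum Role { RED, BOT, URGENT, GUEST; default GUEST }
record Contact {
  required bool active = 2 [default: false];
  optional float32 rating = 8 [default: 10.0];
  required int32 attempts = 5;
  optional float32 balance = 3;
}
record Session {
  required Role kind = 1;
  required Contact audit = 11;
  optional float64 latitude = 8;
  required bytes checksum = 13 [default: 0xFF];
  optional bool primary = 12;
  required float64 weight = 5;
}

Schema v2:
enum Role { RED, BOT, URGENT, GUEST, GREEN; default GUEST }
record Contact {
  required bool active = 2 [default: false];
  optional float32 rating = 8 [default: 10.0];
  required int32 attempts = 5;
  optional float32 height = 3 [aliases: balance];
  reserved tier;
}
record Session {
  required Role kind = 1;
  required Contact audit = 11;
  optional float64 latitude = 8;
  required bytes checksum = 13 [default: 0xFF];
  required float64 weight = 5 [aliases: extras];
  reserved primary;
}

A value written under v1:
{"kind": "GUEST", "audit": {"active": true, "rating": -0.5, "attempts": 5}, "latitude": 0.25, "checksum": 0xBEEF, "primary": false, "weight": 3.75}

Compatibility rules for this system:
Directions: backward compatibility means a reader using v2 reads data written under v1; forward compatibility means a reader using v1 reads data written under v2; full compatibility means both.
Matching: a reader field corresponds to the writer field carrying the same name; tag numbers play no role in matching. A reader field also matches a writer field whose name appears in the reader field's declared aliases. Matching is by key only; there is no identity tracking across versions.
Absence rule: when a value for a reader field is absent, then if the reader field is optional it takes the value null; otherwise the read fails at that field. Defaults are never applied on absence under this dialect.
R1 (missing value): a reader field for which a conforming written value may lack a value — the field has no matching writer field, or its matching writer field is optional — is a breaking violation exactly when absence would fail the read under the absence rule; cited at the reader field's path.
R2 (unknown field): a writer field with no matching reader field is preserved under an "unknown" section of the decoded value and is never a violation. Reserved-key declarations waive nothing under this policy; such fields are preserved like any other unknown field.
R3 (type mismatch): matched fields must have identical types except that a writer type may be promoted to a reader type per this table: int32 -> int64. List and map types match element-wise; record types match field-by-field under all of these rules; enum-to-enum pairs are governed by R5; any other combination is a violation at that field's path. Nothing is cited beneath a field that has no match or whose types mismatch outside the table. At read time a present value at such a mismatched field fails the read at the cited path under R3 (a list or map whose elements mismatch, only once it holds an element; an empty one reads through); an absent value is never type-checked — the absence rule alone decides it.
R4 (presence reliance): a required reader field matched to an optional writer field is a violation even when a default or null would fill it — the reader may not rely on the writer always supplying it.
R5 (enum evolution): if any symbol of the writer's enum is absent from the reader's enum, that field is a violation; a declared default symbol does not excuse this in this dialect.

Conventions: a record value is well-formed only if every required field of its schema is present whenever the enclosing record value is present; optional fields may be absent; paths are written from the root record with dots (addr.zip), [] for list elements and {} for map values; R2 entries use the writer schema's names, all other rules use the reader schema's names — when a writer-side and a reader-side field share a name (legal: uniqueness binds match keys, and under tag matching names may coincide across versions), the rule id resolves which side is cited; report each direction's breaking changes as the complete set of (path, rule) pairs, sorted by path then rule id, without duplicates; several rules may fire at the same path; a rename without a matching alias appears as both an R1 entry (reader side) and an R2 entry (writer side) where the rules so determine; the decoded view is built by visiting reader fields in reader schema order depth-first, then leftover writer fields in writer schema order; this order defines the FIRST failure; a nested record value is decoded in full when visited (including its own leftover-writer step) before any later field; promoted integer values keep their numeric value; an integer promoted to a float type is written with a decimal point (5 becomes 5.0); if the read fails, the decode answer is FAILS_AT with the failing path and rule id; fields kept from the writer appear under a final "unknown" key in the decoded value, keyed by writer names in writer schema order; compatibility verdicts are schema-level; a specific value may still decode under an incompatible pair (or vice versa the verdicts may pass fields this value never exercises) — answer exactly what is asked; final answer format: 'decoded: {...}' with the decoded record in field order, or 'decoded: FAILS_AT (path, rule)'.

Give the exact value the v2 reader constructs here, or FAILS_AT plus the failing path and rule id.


decoded: {"kind": "GUEST", "audit": {"active": true, "rating": -0.5, "attempts": 5, "height": null}, "latitude": 0.25, "checksum": 0xBEEF, "weight": 3.75, "unknown": {"primary": false}}

the writer's type comes first in each Session pair
migrating the Session value to v2:
  kind := "GUEST"
  audit.active := true
  audit.rating := -0.5
  audit.attempts := 5
  audit.height := null (missing; optional => null)
  latitude := 0.25
  checksum := 0xBEEF
  weight := 3.75
  writer primary: kept under "unknown"
  => decoded: {"kind": "GUEST", "audit": {"active": true, "rating": -0.5, "attempts": 5, "height": null}, "latitude": 0.25, "checksum": 0xBEEF, "weight": 3.75, "unknown": {"primary": false}}
the other Session changes do not affect what is asked:
  enum Role (field kind in record Session): symbol GREEN added -> shifts the Session verdicts, not this decode
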